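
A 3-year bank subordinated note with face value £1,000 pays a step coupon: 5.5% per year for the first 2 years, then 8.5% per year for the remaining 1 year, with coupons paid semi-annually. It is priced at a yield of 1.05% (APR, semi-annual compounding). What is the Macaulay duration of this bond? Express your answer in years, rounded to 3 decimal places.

Periodic yield y = 0.00525. Discount each cash flow and weight by its period:
  t   CF        PV=CF/(1+0.00525)^t    t·PV
  1        27.50        27.3564        27.3564
  2        27.50        27.2135        54.4270
  3        27.50        27.0714        81.2141
  4        27.50        26.9300       107.7200
  5        42.50        41.4017       207.0087
  6     1,042.50     1,010.2563     6,061.5379
  Σ                  1,160.2293     6,539.2641
Price P = Σ PV = 1,160.2293.
Macaulay duration = Σ(t·PV) / P = 6,539.2641 / 1,160.2293 = 5.63618 half-year periods.
In years: 5.63618 / 2 = 2.81809 years.

2.818 years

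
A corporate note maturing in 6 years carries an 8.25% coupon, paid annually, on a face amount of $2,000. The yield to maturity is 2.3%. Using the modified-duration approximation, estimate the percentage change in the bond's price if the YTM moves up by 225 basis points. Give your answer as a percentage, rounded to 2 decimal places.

-11.25%

Periodic yield y = 0.023. Modified duration first:
  t   CF        PV=CF/(1+0.023)^t    t·PV
  1       165.00       161.2903       161.2903
  2       165.00       157.6640       315.3281
  3       165.00       154.1193       462.3579
  4       165.00       150.6543       602.6170
  5       165.00       147.2671       736.3356
  6     2,165.00     1,888.8788    11,333.2730
  Σ                  2,659.8739    13,611.2019
P = 2,659.8739; D_Mac = 5.11724 yrs; D_mod = 5.11724/(1+0.023) = 5.00219 yrs.
ΔP/P ≈ -D_mod · Δy = -5.00219 × (+0.0225) = -0.112549 = -11.2549%.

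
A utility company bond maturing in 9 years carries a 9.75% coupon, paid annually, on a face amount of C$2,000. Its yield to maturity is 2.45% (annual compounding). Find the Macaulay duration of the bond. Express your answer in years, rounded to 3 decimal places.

6.953 years

Periodic yield y = 0.0245. Discount each cash flow and weight by its year:
  t   CF        PV=CF/(1+0.0245)^t    t·PV
  1       195.00       190.3367       190.3367
  2       195.00       185.7850       371.5700
  3       195.00       181.3421       544.0264
  4       195.00       177.0055       708.0220
  5       195.00       172.7726       863.8629
  6       195.00       168.6409     1,011.8452
  7       195.00       164.6080     1,152.2558
  8       195.00       160.6715     1,285.3722
  9     2,195.00     1,765.3339    15,888.0051
  Σ                  3,166.4962    22,015.2963
Price P = Σ PV = 3,166.4962.
Macaulay duration = Σ(t·PV) / P = 22,015.2963 / 3,166.4962 = 6.95257 years.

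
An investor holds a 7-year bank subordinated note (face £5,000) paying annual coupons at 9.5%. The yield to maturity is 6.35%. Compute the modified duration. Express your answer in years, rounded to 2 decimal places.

Periodic yield y = 0.0635. First find Macaulay duration:
  t   CF        PV=CF/(1+0.0635)^t    t·PV
  1       475.00       446.6385       446.6385
  2       475.00       419.9703       839.9407
  3       475.00       394.8945     1,184.6836
  4       475.00       371.3160     1,485.2639
  5       475.00       349.1453     1,745.7263
  6       475.00       328.2983     1,969.7898
  7     5,475.00     3,558.1288    24,906.9015
  Σ                  5,868.3917    32,578.9443
P = 5,868.3917; Macaulay duration = 32,578.9443 / 5,868.3917 = 5.55160 years.
Modified duration = D_Mac / (1 + y) = 5.55160 / 1.0635 = 5.22012 years.

5.22 years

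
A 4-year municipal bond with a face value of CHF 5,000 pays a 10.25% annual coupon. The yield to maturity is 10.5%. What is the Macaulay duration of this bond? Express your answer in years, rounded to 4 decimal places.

Periodic yield y = 0.105. Discount each cash flow and weight by its year:
  t   CF        PV=CF/(1+0.105)^t    t·PV
  1       512.50       463.8009       463.8009
  2       512.50       419.7293       839.4587
  3       512.50       379.8455     1,139.5366
  4     5,512.50     3,697.4260    14,789.7040
  Σ                  4,960.8018    17,232.5002
Price P = Σ PV = 4,960.8018.
Macaulay duration = Σ(t·PV) / P = 17,232.5002 / 4,960.8018 = 3.47373 years.

3.4737 years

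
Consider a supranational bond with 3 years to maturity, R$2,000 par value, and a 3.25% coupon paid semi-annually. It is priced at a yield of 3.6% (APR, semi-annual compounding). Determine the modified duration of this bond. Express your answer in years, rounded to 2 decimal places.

2.83 years

Periodic yield y = 0.018. First find Macaulay duration:
  t   CF        PV=CF/(1+0.018)^t    t·PV
  1        32.50        31.9253        31.9253
  2        32.50        31.3608        62.7217
  3        32.50        30.8063        92.4190
  4        32.50        30.2616       121.0465
  5        32.50        29.7265       148.6327
  6     2,032.50     1,826.1813    10,957.0877
  Σ                  1,980.2620    11,413.8330
P = 1,980.2620; Macaulay duration = 11,413.8330 / 1,980.2620 = 5.76380 half-year periods = 2.88190 years.
Modified duration = D_Mac / (1 + y) = 2.88190 / 1.018 = 2.83094 years.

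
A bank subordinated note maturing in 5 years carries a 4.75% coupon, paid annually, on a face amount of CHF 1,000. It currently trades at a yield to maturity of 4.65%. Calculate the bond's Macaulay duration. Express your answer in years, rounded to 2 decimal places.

Periodic yield y = 0.0465. Discount each cash flow and weight by its year:
  t   CF        PV=CF/(1+0.0465)^t    t·PV
  1        47.50        45.3894        45.3894
  2        47.50        43.3726        86.7451
  3        47.50        41.4454       124.3361
  4        47.50        39.6038       158.4151
  5     1,047.50       834.5606     4,172.8029
  Σ                  1,004.3717     4,587.6887
Price P = Σ PV = 1,004.3717.
Macaulay duration = Σ(t·PV) / P = 4,587.6887 / 1,004.3717 = 4.56772 years.

4.57 years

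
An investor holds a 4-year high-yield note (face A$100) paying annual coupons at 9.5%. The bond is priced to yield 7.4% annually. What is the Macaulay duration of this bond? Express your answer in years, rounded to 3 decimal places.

3.527 years

Periodic yield y = 0.074. Discount each cash flow and weight by its year:
  t   CF        PV=CF/(1+0.074)^t    t·PV
  1         9.50         8.8454         8.8454
  2         9.50         8.2360        16.4720
  3         9.50         7.6685        23.0055
  4       109.50        82.2995       329.1978
  Σ                    107.0494       377.5208
Price P = Σ PV = 107.0494.
Macaulay duration = Σ(t·PV) / P = 377.5208 / 107.0494 = 3.52660 years.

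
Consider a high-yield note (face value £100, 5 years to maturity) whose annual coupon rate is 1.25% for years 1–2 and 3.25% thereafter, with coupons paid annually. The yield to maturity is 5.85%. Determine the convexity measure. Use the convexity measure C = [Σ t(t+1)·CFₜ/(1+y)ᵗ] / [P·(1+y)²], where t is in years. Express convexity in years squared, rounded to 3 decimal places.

With y = 0.0585:
  t   CF        PV=CF/(1+0.0585)^t    t·PV        t(t+1)·PV
  1         1.25         1.1809         1.1809           2.3618
  2         1.25         1.1157         2.2313           6.6939
  3         3.25         2.7404         8.2211          32.8846
  4         3.25         2.5889        10.3557          51.7786
  5       103.25        77.7026       388.5132       2,331.0791
  Σ                     85.3285       410.5022       2,424.7979
P = 85.3285.
Convexity = Σ t(t+1)·PV / [P·(1+y)²] = 2,424.7979 / (85.3285 × 1.120422) = 25.36294.

25.363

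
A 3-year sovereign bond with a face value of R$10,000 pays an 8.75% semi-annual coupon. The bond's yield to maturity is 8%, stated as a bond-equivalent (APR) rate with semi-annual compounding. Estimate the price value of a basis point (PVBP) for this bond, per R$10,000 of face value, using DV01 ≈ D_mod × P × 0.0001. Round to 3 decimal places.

R$2.653

Periodic yield y = 0.04.
  t   CF        PV=CF/(1+0.04)^t    t·PV
  1       437.50       420.6731       420.6731
  2       437.50       404.4933       808.9867
  3       437.50       388.9359     1,166.8077
  4       437.50       373.9768     1,495.9073
  5       437.50       359.5931     1,797.9655
  6    10,437.50     8,248.9079    49,493.4472
  Σ                 10,196.5801    55,183.7875
P = 10,196.5801; D_Mac = 5.41199 half-year periods = 2.70599 yrs; D_mod = 2.60192 yrs.
DV01 ≈ 2.60192 × 10,196.5801 × 0.0001 = 2.653067.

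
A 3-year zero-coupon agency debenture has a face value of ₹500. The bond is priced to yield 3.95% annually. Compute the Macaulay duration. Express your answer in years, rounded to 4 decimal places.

A zero-coupon bond has a single cash flow at maturity, so its Macaulay duration equals its maturity: 3 years.

3.0000 years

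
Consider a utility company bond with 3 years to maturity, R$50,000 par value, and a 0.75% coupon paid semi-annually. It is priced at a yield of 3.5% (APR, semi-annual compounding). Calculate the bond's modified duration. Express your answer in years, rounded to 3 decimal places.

2.920 years

Periodic yield y = 0.0175. First find Macaulay duration:
  t   CF        PV=CF/(1+0.0175)^t    t·PV
  1       187.50       184.2752       184.2752
  2       187.50       181.1058       362.2117
  3       187.50       177.9910       533.9730
  4       187.50       174.9297       699.7189
  5       187.50       171.9211       859.6055
  6    50,187.50    45,226.0913   271,356.5479
  Σ                 46,116.3141   273,996.3321
P = 46,116.3141; Macaulay duration = 273,996.3321 / 46,116.3141 = 5.94142 half-year periods = 2.97071 years.
Modified duration = D_Mac / (1 + y) = 2.97071 / 1.0175 = 2.91962 years.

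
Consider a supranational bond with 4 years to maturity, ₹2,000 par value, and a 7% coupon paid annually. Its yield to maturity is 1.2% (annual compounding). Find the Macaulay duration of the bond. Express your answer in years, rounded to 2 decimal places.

Periodic yield y = 0.012. Discount each cash flow and weight by its year:
  t   CF        PV=CF/(1+0.012)^t    t·PV
  1       140.00       138.3399       138.3399
  2       140.00       136.6995       273.3991
  3       140.00       135.0786       405.2358
  4     2,140.00     2,040.2892     8,161.1567
  Σ                  2,450.4072     8,978.1314
Price P = Σ PV = 2,450.4072.
Macaulay duration = Σ(t·PV) / P = 8,978.1314 / 2,450.4072 = 3.66393 years.

3.66 years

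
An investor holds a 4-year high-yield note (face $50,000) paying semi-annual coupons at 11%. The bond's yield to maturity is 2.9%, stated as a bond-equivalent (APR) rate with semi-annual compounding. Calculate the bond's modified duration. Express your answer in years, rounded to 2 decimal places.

3.39 years

Periodic yield y = 0.0145. First find Macaulay duration:
  t   CF        PV=CF/(1+0.0145)^t    t·PV
  1     2,750.00     2,710.6949     2,710.6949
  2     2,750.00     2,671.9516     5,343.9033
  3     2,750.00     2,633.7621     7,901.2862
  4     2,750.00     2,596.1184    10,384.4734
  5     2,750.00     2,559.0127    12,795.0634
  6     2,750.00     2,522.4373    15,134.6240
  7     2,750.00     2,486.3848    17,404.6933
  8    52,750.00    47,011.7105   376,093.6839
  Σ                 65,192.0722   447,768.4224
P = 65,192.0722; Macaulay duration = 447,768.4224 / 65,192.0722 = 6.86845 half-year periods = 3.43422 years.
Modified duration = D_Mac / (1 + y) = 3.43422 / 1.0145 = 3.38514 years.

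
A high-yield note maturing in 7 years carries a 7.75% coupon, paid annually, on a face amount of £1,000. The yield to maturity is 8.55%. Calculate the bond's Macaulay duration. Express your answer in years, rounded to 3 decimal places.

Periodic yield y = 0.0855. Discount each cash flow and weight by its year:
  t   CF        PV=CF/(1+0.0855)^t    t·PV
  1        77.50        71.3957        71.3957
  2        77.50        65.7722       131.5443
  3        77.50        60.5916       181.7747
  4        77.50        55.8190       223.2762
  5        77.50        51.4224       257.1121
  6        77.50        47.3721       284.2327
  7     1,077.50       606.7482     4,247.2373
  Σ                    959.1212     5,396.5729
Price P = Σ PV = 959.1212.
Macaulay duration = Σ(t·PV) / P = 5,396.5729 / 959.1212 = 5.62658 years.

5.627 years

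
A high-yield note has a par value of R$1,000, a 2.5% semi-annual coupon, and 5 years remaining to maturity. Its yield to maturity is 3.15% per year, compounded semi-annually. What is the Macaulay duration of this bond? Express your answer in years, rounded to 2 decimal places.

Periodic yield y = 0.01575. Discount each cash flow and weight by its period:
  t   CF        PV=CF/(1+0.01575)^t    t·PV
  1        12.50        12.3062        12.3062
  2        12.50        12.1154        24.2307
  3        12.50        11.9275        35.7825
  4        12.50        11.7426        46.9702
  5        12.50        11.5605        57.8024
  6        12.50        11.3812        68.2874
  7        12.50        11.2048        78.4333
  8        12.50        11.0310        88.2481
  9        12.50        10.8600        97.7397
  10    1,012.50       866.0176     8,660.1761
  Σ                    970.1466     9,169.9765
Price P = Σ PV = 970.1466.
Macaulay duration = Σ(t·PV) / P = 9,169.9765 / 970.1466 = 9.45216 half-year periods.
In years: 9.45216 / 2 = 4.72608 years.

4.73 years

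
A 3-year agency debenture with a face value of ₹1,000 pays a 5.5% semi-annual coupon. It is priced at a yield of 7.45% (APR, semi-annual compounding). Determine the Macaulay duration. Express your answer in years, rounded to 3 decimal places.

2.800 years

Periodic yield y = 0.03725. Discount each cash flow and weight by its period:
  t   CF        PV=CF/(1+0.03725)^t    t·PV
  1        27.50        26.5124        26.5124
  2        27.50        25.5603        51.1206
  3        27.50        24.6424        73.9271
  4        27.50        23.7574        95.0296
  5        27.50        22.9042       114.5211
  6     1,027.50       825.0517     4,950.3103
  Σ                    948.4284     5,311.4211
Price P = Σ PV = 948.4284.
Macaulay duration = Σ(t·PV) / P = 5,311.4211 / 948.4284 = 5.60023 half-year periods.
In years: 5.60023 / 2 = 2.80012 years.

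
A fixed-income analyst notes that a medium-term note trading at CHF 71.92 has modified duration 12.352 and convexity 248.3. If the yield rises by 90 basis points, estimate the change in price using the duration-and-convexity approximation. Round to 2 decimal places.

-CHF 7.27

Duration effect: -D_mod·Δy = -12.352 × (+0.009) = -0.111168
Convexity effect: ½·C·(Δy)² = 0.5 × 248.3 × (0.009)² = +0.01005615
ΔP/P ≈ -0.111168 + 0.01005615 = -0.10111185
ΔP ≈ 71.92 × (-0.10111185) = -7.271964252.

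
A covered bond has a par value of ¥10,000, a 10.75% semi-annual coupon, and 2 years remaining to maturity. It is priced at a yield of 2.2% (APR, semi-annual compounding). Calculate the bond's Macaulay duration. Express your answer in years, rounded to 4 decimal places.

1.8642 years

Periodic yield y = 0.011. Discount each cash flow and weight by its period:
  t   CF        PV=CF/(1+0.011)^t    t·PV
  1       537.50       531.6518       531.6518
  2       537.50       525.8673     1,051.7346
  3       537.50       520.1457     1,560.4371
  4    10,537.50    10,086.3252    40,345.3007
  Σ                 11,663.9900    43,489.1242
Price P = Σ PV = 11,663.9900.
Macaulay duration = Σ(t·PV) / P = 43,489.1242 / 11,663.9900 = 3.72849 half-year periods.
In years: 3.72849 / 2 = 1.86425 years.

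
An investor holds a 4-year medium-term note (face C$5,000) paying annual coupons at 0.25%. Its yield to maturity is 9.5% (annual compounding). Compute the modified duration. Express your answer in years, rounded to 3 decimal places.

3.636 years

Periodic yield y = 0.095. First find Macaulay duration:
  t   CF        PV=CF/(1+0.095)^t    t·PV
  1        12.50        11.4155        11.4155
  2        12.50        10.4251        20.8503
  3        12.50         9.5207        28.5620
  4     5,012.50     3,486.5661    13,946.2646
  Σ                  3,517.9275    14,007.0924
P = 3,517.9275; Macaulay duration = 14,007.0924 / 3,517.9275 = 3.98163 years.
Modified duration = D_Mac / (1 + y) = 3.98163 / 1.095 = 3.63619 years.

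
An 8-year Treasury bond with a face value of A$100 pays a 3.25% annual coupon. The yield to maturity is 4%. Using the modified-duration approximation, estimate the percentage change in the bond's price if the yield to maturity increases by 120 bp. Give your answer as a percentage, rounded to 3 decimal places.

Periodic yield y = 0.04. Modified duration first:
  t   CF        PV=CF/(1+0.04)^t    t·PV
  1         3.25         3.1250         3.1250
  2         3.25         3.0048         6.0096
  3         3.25         2.8892         8.6677
  4         3.25         2.7781        11.1125
  5         3.25         2.6713        13.3563
  6         3.25         2.5685        15.4111
  7         3.25         2.4697        17.2881
  8       103.25        75.4438       603.5501
  Σ                     94.9504       678.5205
P = 94.9504; D_Mac = 7.14605 yrs; D_mod = 7.14605/(1+0.04) = 6.87120 yrs.
ΔP/P ≈ -D_mod · Δy = -6.87120 × (+0.012) = -0.082454 = -8.2454%.

-8.245%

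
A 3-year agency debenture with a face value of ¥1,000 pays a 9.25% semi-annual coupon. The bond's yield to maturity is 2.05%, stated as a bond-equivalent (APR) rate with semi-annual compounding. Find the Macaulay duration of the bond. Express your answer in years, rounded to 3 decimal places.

Periodic yield y = 0.01025. Discount each cash flow and weight by its period:
  t   CF        PV=CF/(1+0.01025)^t    t·PV
  1        46.25        45.7807        45.7807
  2        46.25        45.3163        90.6325
  3        46.25        44.8565       134.5694
  4        46.25        44.4014       177.6055
  5        46.25        43.9509       219.7543
  6     1,046.25       984.1523     5,904.9139
  Σ                  1,208.4580     6,573.2563
Price P = Σ PV = 1,208.4580.
Macaulay duration = Σ(t·PV) / P = 6,573.2563 / 1,208.4580 = 5.43937 half-year periods.
In years: 5.43937 / 2 = 2.71969 years.

2.720 years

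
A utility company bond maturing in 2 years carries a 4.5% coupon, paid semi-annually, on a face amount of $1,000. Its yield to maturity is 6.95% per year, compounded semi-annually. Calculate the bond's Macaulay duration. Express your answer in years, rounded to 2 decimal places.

Periodic yield y = 0.03475. Discount each cash flow and weight by its period:
  t   CF        PV=CF/(1+0.03475)^t    t·PV
  1        22.50        21.7444        21.7444
  2        22.50        21.0141        42.0283
  3        22.50        20.3084        60.9253
  4     1,022.50       891.9111     3,567.6445
  Σ                    954.9781     3,692.3424
Price P = Σ PV = 954.9781.
Macaulay duration = Σ(t·PV) / P = 3,692.3424 / 954.9781 = 3.86642 half-year periods.
In years: 3.86642 / 2 = 1.93321 years.

1.93 years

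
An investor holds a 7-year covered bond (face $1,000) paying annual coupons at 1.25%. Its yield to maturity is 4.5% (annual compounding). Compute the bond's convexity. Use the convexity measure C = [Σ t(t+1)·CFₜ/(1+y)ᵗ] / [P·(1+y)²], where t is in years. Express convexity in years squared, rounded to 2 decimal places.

48.48

With y = 0.045:
  t   CF        PV=CF/(1+0.045)^t    t·PV        t(t+1)·PV
  1        12.50        11.9617        11.9617          23.9234
  2        12.50        11.4466        22.8932          68.6797
  3        12.50        10.9537        32.8611         131.4445
  4        12.50        10.4820        41.9281         209.6403
  5        12.50        10.0306        50.1532         300.9191
  6        12.50         9.5987        57.5922         403.1453
  7     1,012.50       744.0138     5,208.0967      41,664.7736
  Σ                    808.4872     5,425.4862      42,802.5260
P = 808.4872.
Convexity = Σ t(t+1)·PV / [P·(1+y)²] = 42,802.5260 / (808.4872 × 1.092025) = 48.48012.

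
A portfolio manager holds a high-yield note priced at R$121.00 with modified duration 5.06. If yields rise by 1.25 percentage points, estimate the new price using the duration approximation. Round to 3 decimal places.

R$113.347

Duration approximation: ΔP/P ≈ -D_mod · Δy = -5.06 × (+0.0125) = -0.063250.
New price ≈ 121.00 × (1 - 0.063250) = 113.34675.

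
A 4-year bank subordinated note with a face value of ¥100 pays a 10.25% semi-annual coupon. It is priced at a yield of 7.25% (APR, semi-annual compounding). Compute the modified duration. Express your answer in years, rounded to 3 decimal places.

Periodic yield y = 0.03625. First find Macaulay duration:
  t   CF        PV=CF/(1+0.03625)^t    t·PV
  1        5.125         4.9457         4.9457
  2        5.125         4.7727         9.5454
  3        5.125         4.6057        13.8172
  4        5.125         4.4446        17.7785
  5        5.125         4.2891        21.4457
  6        5.125         4.1391        24.8346
  7        5.125         3.9943        27.9602
  8      105.125        79.0660       632.5278
  Σ                    110.2574       752.8553
P = 110.2574; Macaulay duration = 752.8553 / 110.2574 = 6.82816 half-year periods = 3.41408 years.
Modified duration = D_Mac / (1 + y) = 3.41408 / 1.03625 = 3.29465 years.

3.295 years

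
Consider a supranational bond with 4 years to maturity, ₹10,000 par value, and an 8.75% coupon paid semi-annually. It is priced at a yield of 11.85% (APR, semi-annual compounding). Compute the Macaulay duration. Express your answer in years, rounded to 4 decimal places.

Periodic yield y = 0.05925. Discount each cash flow and weight by its period:
  t   CF        PV=CF/(1+0.05925)^t    t·PV
  1       437.50       413.0281       413.0281
  2       437.50       389.9250       779.8501
  3       437.50       368.1143     1,104.3428
  4       437.50       347.5235     1,390.0940
  5       437.50       328.0845     1,640.4224
  6       437.50       309.7328     1,858.3969
  7       437.50       292.4077     2,046.8536
  8    10,437.50     6,585.8026    52,686.4205
  Σ                  9,034.6184    61,919.4084
Price P = Σ PV = 9,034.6184.
Macaulay duration = Σ(t·PV) / P = 61,919.4084 / 9,034.6184 = 6.85357 half-year periods.
In years: 6.85357 / 2 = 3.42679 years.

3.4268 years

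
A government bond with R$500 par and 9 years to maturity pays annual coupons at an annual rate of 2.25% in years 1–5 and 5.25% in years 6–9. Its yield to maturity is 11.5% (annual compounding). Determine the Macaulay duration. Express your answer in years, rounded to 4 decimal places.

7.7960 years

Periodic yield y = 0.115. Discount each cash flow and weight by its year:
  t   CF        PV=CF/(1+0.115)^t    t·PV
  1        11.25        10.0897        10.0897
  2        11.25         9.0490        18.0981
  3        11.25         8.1157        24.3472
  4        11.25         7.2787        29.1147
  5        11.25         6.5280        32.6399
  6        26.25        13.6609        81.9655
  7        26.25        12.2520        85.7637
  8        26.25        10.9883        87.9064
  9       526.25       197.5688     1,778.1190
  Σ                    275.5311     2,148.0441
Price P = Σ PV = 275.5311.
Macaulay duration = Σ(t·PV) / P = 2,148.0441 / 275.5311 = 7.79601 years.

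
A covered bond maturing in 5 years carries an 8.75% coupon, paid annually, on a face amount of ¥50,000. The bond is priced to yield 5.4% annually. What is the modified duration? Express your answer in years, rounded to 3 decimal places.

Periodic yield y = 0.054. First find Macaulay duration:
  t   CF        PV=CF/(1+0.054)^t    t·PV
  1     4,375.00     4,150.8539     4,150.8539
  2     4,375.00     3,938.1915     7,876.3831
  3     4,375.00     3,736.4246    11,209.2739
  4     4,375.00     3,544.9949    14,179.9796
  5    54,375.00    41,801.9186   209,009.5932
  Σ                 57,172.3836   246,426.0836
P = 57,172.3836; Macaulay duration = 246,426.0836 / 57,172.3836 = 4.31023 years.
Modified duration = D_Mac / (1 + y) = 4.31023 / 1.054 = 4.08940 years.

4.089 years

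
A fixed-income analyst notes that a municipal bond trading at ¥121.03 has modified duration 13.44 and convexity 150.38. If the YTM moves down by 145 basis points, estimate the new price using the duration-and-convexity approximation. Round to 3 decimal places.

Duration effect: -D_mod·Δy = -13.44 × (-0.0145) = +0.194880
Convexity effect: ½·C·(Δy)² = 0.5 × 150.38 × (-0.0145)² = +0.0158086975
ΔP/P ≈ +0.194880 + 0.0158086975 = +0.2106886975
New price ≈ 121.03 × (1 + 0.2106886975) = 146.529653058425.

¥146.530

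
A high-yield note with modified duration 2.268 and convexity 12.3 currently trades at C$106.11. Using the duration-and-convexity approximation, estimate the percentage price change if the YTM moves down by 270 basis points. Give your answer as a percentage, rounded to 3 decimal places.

Duration effect: -D_mod·Δy = -2.268 × (-0.027) = +0.061236
Convexity effect: ½·C·(Δy)² = 0.5 × 12.3 × (-0.027)² = +0.00448335
ΔP/P ≈ +0.061236 + 0.00448335 = +0.06571935
= +6.571935%.

+6.572%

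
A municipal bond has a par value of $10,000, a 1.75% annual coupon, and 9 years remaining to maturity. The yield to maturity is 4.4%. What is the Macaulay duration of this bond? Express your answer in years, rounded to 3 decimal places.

Periodic yield y = 0.044. Discount each cash flow and weight by its year:
  t   CF        PV=CF/(1+0.044)^t    t·PV
  1       175.00       167.6245       167.6245
  2       175.00       160.5599       321.1198
  3       175.00       153.7930       461.3790
  4       175.00       147.3113       589.2452
  5       175.00       141.1028       705.5139
  6       175.00       135.1559       810.9355
  7       175.00       129.4597       906.2178
  8       175.00       124.0035       992.0283
  9    10,175.00     6,906.0534    62,154.4803
  Σ                  8,065.0640    67,108.5442
Price P = Σ PV = 8,065.0640.
Macaulay duration = Σ(t·PV) / P = 67,108.5442 / 8,065.0640 = 8.32089 years.

8.321 years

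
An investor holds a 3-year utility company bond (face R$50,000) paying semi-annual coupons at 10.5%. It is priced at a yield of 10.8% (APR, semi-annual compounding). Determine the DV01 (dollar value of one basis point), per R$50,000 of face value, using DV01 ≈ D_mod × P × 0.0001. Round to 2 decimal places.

Periodic yield y = 0.054.
  t   CF        PV=CF/(1+0.054)^t    t·PV
  1     2,625.00     2,490.5123     2,490.5123
  2     2,625.00     2,362.9149     4,725.8299
  3     2,625.00     2,241.8548     6,725.5643
  4     2,625.00     2,126.9969     8,507.9877
  5     2,625.00     2,018.0237    10,090.1183
  6    52,625.00    38,383.8421   230,303.0523
  Σ                 49,624.1447   262,843.0649
P = 49,624.1447; D_Mac = 5.29668 half-year periods = 2.64834 yrs; D_mod = 2.51266 yrs.
DV01 ≈ 2.51266 × 49,624.1447 × 0.0001 = 12.468836.

R$12.47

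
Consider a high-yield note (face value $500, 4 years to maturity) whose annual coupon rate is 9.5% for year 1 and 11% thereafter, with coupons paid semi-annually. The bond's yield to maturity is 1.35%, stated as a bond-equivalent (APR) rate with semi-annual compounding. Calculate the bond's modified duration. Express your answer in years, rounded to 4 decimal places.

Periodic yield y = 0.00675. First find Macaulay duration:
  t   CF        PV=CF/(1+0.00675)^t    t·PV
  1        23.75        23.5908        23.5908
  2        23.75        23.4326        46.8652
  3        27.50        26.9506        80.8517
  4        27.50        26.7699       107.0795
  5        27.50        26.5904       132.9519
  6        27.50        26.4121       158.4726
  7        27.50        26.2350       183.6451
  8       527.50       499.8611     3,998.8890
  Σ                    679.8424     4,732.3456
P = 679.8424; Macaulay duration = 4,732.3456 / 679.8424 = 6.96095 half-year periods = 3.48047 years.
Modified duration = D_Mac / (1 + y) = 3.48047 / 1.00675 = 3.45714 years.

3.4571 years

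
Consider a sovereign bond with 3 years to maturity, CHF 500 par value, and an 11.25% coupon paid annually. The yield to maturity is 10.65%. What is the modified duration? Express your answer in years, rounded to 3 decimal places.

Periodic yield y = 0.1065. First find Macaulay duration:
  t   CF        PV=CF/(1+0.1065)^t    t·PV
  1        56.25        50.8360        50.8360
  2        56.25        45.9430        91.8861
  3       556.25       410.5970     1,231.7910
  Σ                    507.3760     1,374.5130
P = 507.3760; Macaulay duration = 1,374.5130 / 507.3760 = 2.70906 years.
Modified duration = D_Mac / (1 + y) = 2.70906 / 1.1065 = 2.44832 years.

2.448 years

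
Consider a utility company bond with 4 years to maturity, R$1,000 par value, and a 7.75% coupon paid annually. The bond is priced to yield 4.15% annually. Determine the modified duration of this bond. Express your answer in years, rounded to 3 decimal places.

3.471 years

Periodic yield y = 0.0415. First find Macaulay duration:
  t   CF        PV=CF/(1+0.0415)^t    t·PV
  1        77.50        74.4119        74.4119
  2        77.50        71.4469       142.8937
  3        77.50        68.6000       205.7999
  4     1,077.50       915.7569     3,663.0274
  Σ                  1,130.2156     4,086.1330
P = 1,130.2156; Macaulay duration = 4,086.1330 / 1,130.2156 = 3.61536 years.
Modified duration = D_Mac / (1 + y) = 3.61536 / 1.0415 = 3.47130 years.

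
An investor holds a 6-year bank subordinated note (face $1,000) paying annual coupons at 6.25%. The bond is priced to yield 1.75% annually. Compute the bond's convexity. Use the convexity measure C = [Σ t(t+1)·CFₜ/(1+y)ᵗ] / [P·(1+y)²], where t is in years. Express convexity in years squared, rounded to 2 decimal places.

34.11

With y = 0.0175:
  t   CF        PV=CF/(1+0.0175)^t    t·PV        t(t+1)·PV
  1        62.50        61.4251        61.4251         122.8501
  2        62.50        60.3686       120.7372         362.2117
  3        62.50        59.3303       177.9910         711.9640
  4        62.50        58.3099       233.2396       1,166.1981
  5        62.50        57.3070       286.5352       1,719.2110
  6     1,062.50       957.4640     5,744.7837      40,213.4859
  Σ                  1,254.2049     6,624.7118      44,295.9208
P = 1,254.2049.
Convexity = Σ t(t+1)·PV / [P·(1+y)²] = 44,295.9208 / (1,254.2049 × 1.035306) = 34.11351.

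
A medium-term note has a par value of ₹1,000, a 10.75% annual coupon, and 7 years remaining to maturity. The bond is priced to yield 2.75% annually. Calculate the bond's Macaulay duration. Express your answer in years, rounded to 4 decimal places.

5.6018 years

Periodic yield y = 0.0275. Discount each cash flow and weight by its year:
  t   CF        PV=CF/(1+0.0275)^t    t·PV
  1       107.50       104.6229       104.6229
  2       107.50       101.8227       203.6455
  3       107.50        99.0976       297.2927
  4       107.50        96.4453       385.7813
  5       107.50        93.8641       469.3203
  6       107.50        91.3519       548.1113
  7     1,107.50       915.9482     6,411.6375
  Σ                  1,503.1526     8,420.4114
Price P = Σ PV = 1,503.1526.
Macaulay duration = Σ(t·PV) / P = 8,420.4114 / 1,503.1526 = 5.60183 years.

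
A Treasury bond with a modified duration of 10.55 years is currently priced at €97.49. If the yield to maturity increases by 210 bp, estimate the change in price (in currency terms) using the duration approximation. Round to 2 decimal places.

Duration approximation: ΔP/P ≈ -D_mod · Δy = -10.55 × (+0.021) = -0.221550.
ΔP ≈ 97.49 × (-0.221550) = -21.5989095.

-€21.60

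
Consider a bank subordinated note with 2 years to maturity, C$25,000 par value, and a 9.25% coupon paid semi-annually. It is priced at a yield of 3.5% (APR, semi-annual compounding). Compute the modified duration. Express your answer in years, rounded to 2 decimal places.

Periodic yield y = 0.0175. First find Macaulay duration:
  t   CF        PV=CF/(1+0.0175)^t    t·PV
  1     1,156.25     1,136.3636     1,136.3636
  2     1,156.25     1,116.8193     2,233.6386
  3     1,156.25     1,097.6111     3,292.8333
  4    26,156.25    24,402.6959    97,610.7836
  Σ                 27,753.4900   104,273.6192
P = 27,753.4900; Macaulay duration = 104,273.6192 / 27,753.4900 = 3.75714 half-year periods = 1.87857 years.
Modified duration = D_Mac / (1 + y) = 1.87857 / 1.0175 = 1.84626 years.

1.85 years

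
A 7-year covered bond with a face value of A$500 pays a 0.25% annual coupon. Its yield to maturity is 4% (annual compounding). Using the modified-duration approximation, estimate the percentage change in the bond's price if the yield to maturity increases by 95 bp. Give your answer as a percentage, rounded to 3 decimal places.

-6.338%

Periodic yield y = 0.04. Modified duration first:
  t   CF        PV=CF/(1+0.04)^t    t·PV
  1         1.25         1.2019         1.2019
  2         1.25         1.1557         2.3114
  3         1.25         1.1112         3.3337
  4         1.25         1.0685         4.2740
  5         1.25         1.0274         5.1370
  6         1.25         0.9879         5.9274
  7       501.25       380.9088     2,666.3616
  Σ                    387.4615     2,688.5471
P = 387.4615; D_Mac = 6.93888 yrs; D_mod = 6.93888/(1+0.04) = 6.67200 yrs.
ΔP/P ≈ -D_mod · Δy = -6.67200 × (+0.0095) = -0.063384 = -6.3384%.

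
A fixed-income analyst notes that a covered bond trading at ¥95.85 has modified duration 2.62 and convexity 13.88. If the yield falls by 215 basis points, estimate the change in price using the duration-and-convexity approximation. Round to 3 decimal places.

Duration effect: -D_mod·Δy = -2.62 × (-0.0215) = +0.056330
Convexity effect: ½·C·(Δy)² = 0.5 × 13.88 × (-0.0215)² = +0.003208015
ΔP/P ≈ +0.056330 + 0.003208015 = +0.059538015
ΔP ≈ 95.85 × (+0.059538015) = +5.70671873775.

+¥5.707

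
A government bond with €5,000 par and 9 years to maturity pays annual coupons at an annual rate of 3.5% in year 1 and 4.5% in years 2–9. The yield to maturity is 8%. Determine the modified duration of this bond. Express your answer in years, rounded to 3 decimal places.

Periodic yield y = 0.08. First find Macaulay duration:
  t   CF        PV=CF/(1+0.08)^t    t·PV
  1       175.00       162.0370       162.0370
  2       225.00       192.9012       385.8025
  3       225.00       178.6123       535.8368
  4       225.00       165.3817       661.5269
  5       225.00       153.1312       765.6561
  6       225.00       141.7882       850.7290
  7       225.00       131.2853       918.9974
  8       225.00       121.5605       972.4840
  9     5,225.00     2,613.8009    23,524.2077
  Σ                  3,860.4983    28,777.2773
P = 3,860.4983; Macaulay duration = 28,777.2773 / 3,860.4983 = 7.45429 years.
Modified duration = D_Mac / (1 + y) = 7.45429 / 1.08 = 6.90212 years.

6.902 years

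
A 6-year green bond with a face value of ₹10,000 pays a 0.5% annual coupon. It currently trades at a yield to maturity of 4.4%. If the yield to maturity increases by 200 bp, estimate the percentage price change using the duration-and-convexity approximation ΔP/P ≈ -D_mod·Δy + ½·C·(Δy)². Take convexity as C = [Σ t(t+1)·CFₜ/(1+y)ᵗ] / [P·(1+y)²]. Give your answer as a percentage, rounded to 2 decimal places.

-10.58%

With y = 0.044:
  t   CF        PV=CF/(1+0.044)^t    t·PV        t(t+1)·PV
  1        50.00        47.8927        47.8927          95.7854
  2        50.00        45.8743        91.7485         275.2455
  3        50.00        43.9409       131.8226         527.2903
  4        50.00        42.0889       168.3558         841.7788
  5        50.00        40.3151       201.5754       1,209.4524
  6    10,050.00     7,761.8111    46,570.8667     325,996.0667
  Σ                  7,981.9230    47,212.2616     328,945.6191
P = 7,981.9230; D_Mac = 5.91490 yrs; D_mod = 5.66561 yrs; C = 37.81077.
Duration effect: -5.66561 × (+0.02) = -0.113312
Convexity effect: 0.5 × 37.81077 × (0.02)² = +0.0075622
ΔP/P ≈ -0.113312 + 0.0075622 = -0.105750 = -10.5750%.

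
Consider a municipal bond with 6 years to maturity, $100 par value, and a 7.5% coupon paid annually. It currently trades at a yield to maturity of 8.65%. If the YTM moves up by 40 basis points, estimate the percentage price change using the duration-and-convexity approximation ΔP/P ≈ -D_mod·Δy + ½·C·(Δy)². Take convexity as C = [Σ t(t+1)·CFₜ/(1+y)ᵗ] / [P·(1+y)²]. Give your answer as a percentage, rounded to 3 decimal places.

With y = 0.0865:
  t   CF        PV=CF/(1+0.0865)^t    t·PV        t(t+1)·PV
  1         7.50         6.9029         6.9029          13.8058
  2         7.50         6.3533        12.7067          38.1200
  3         7.50         5.8475        17.5426          70.1703
  4         7.50         5.3820        21.5279         107.6397
  5         7.50         4.9535        24.7675         148.6052
  6       107.50        65.3477       392.0860       2,744.6020
  Σ                     94.7869       475.5336       3,122.9429
P = 94.7869; D_Mac = 5.01687 yrs; D_mod = 4.61746 yrs; C = 27.90977.
Duration effect: -4.61746 × (+0.004) = -0.018470
Convexity effect: 0.5 × 27.90977 × (0.004)² = +0.0002233
ΔP/P ≈ -0.018470 + 0.0002233 = -0.018247 = -1.8247%.

-1.825%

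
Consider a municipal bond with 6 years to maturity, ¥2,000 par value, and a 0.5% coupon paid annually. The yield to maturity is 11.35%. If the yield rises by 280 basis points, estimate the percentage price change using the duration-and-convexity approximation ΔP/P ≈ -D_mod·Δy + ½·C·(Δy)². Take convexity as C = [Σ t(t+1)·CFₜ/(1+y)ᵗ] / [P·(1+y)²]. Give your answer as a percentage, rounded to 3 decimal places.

With y = 0.1135:
  t   CF        PV=CF/(1+0.1135)^t    t·PV        t(t+1)·PV
  1        10.00         8.9807         8.9807          17.9614
  2        10.00         8.0653        16.1306          48.3917
  3        10.00         7.2432        21.7295          86.9182
  4        10.00         6.5049        26.0195         130.0975
  5        10.00         5.8418        29.2091         175.2549
  6     2,010.00     1,054.5198     6,327.1187      44,289.8306
  Σ                  1,091.1556     6,429.1881      44,748.4543
P = 1,091.1556; D_Mac = 5.89209 yrs; D_mod = 5.29150 yrs; C = 33.07584.
Duration effect: -5.29150 × (+0.028) = -0.148162
Convexity effect: 0.5 × 33.07584 × (0.028)² = +0.0129657
ΔP/P ≈ -0.148162 + 0.0129657 = -0.135196 = -13.5196%.

-13.520%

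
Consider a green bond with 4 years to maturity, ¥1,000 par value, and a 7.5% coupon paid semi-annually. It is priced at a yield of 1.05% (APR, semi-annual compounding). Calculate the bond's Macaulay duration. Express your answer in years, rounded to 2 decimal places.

Periodic yield y = 0.00525. Discount each cash flow and weight by its period:
  t   CF        PV=CF/(1+0.00525)^t    t·PV
  1        37.50        37.3042        37.3042
  2        37.50        37.1093        74.2187
  3        37.50        36.9155       110.7466
  4        37.50        36.7227       146.8909
  5        37.50        36.5309       182.6547
  6        37.50        36.3402       218.0409
  7        37.50        36.1504       253.0526
  8     1,037.50       994.9367     7,959.4936
  Σ                  1,252.0099     8,982.4021
Price P = Σ PV = 1,252.0099.
Macaulay duration = Σ(t·PV) / P = 8,982.4021 / 1,252.0099 = 7.17439 half-year periods.
In years: 7.17439 / 2 = 3.58719 years.

3.59 years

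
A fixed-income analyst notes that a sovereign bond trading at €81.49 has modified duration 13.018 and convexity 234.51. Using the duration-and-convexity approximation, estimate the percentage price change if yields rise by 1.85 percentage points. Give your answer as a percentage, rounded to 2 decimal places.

Duration effect: -D_mod·Δy = -13.018 × (+0.0185) = -0.240833
Convexity effect: ½·C·(Δy)² = 0.5 × 234.51 × (0.0185)² = +0.04013052375
ΔP/P ≈ -0.240833 + 0.04013052375 = -0.20070247625
= -20.070247625%.

-20.07%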